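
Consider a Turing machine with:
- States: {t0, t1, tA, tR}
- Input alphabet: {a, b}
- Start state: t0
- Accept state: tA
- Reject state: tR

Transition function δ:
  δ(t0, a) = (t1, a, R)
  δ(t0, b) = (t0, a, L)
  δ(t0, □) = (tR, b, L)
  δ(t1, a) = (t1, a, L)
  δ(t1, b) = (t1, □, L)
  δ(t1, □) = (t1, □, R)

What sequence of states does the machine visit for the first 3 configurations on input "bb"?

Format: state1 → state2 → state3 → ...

Execution trace:
Initial: [t0]bb
Step 1: δ(t0, b) = (t0, a, L) → [t0]□ab
Step 2: δ(t0, □) = (tR, b, L) → [tR]□bab

The machine reaches the reject state tR and halts.

State sequence: t0 → t0 → tR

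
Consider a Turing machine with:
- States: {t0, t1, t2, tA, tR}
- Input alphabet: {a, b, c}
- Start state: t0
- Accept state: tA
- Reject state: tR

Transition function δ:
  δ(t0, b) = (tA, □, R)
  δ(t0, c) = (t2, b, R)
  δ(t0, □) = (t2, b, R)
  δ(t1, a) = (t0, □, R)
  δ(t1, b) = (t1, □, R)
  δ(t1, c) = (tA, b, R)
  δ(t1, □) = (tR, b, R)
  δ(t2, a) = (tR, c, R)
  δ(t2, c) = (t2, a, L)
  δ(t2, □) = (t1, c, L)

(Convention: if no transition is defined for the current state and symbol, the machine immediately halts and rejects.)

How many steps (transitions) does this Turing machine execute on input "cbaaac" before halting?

Execution trace:
Initial: [t0]cbaaac
Step 1: δ(t0, c) = (t2, b, R) → b[t2]baaac

No transition is defined for δ(t2, b). By convention the machine halts and rejects.

The machine executed 1 step before halting.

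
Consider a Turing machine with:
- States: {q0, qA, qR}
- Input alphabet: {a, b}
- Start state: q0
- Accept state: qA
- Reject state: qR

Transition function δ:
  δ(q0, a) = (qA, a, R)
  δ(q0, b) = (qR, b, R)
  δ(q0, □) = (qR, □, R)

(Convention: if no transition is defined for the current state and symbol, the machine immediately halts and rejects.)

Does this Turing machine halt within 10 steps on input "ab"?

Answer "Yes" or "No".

Execution trace:
Initial: [q0]ab
Step 1: δ(q0, a) = (qA, a, R) → a[qA]b

The machine reaches the accept state qA and halts.
The machine halted after 1 step (within the 10-step bound).

Answer: Yes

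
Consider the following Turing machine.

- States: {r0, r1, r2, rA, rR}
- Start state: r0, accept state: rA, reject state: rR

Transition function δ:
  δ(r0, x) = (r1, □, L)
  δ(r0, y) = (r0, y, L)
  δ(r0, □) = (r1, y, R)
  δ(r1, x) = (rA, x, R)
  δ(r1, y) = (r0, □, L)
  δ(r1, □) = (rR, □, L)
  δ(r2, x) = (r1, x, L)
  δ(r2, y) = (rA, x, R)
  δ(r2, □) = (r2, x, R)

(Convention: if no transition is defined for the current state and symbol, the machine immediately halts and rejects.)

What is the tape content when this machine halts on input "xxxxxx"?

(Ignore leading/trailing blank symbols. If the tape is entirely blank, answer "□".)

Execution trace:
Initial: [r0]xxxxxx
Step 1: δ(r0, x) = (r1, □, L) → [r1]□□xxxxx
Step 2: δ(r1, □) = (rR, □, L) → [rR]□□□xxxxx

The machine reaches the reject state rR and halts.

Final tape (ignoring leading/trailing blanks): xxxxx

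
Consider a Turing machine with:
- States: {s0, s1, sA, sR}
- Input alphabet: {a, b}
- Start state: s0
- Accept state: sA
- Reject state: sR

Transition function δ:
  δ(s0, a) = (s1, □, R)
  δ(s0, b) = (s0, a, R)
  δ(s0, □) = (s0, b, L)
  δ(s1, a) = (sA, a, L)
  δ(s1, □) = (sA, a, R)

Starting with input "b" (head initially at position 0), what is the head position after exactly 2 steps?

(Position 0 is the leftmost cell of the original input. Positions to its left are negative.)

Execution trace (head position shown):
Step 0: [s0]b  (head at position 0)
Step 1: move right → a[s0]□  (head at position 1)
Step 2: move left → [s0]ab  (head at position 0)

After 2 steps, the head is at position 0.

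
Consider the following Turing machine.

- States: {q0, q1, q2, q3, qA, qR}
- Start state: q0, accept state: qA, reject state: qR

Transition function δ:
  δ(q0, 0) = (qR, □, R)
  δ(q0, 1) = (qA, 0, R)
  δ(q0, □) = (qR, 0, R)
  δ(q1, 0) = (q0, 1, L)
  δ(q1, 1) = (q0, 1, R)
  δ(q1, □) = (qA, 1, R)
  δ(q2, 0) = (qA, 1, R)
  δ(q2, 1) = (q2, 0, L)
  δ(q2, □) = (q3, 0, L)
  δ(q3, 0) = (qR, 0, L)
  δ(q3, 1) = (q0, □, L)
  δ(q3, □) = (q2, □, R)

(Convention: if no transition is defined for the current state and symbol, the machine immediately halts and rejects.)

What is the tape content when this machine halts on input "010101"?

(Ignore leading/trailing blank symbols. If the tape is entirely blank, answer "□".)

Execution trace:
Initial: [q0]010101
Step 1: δ(q0, 0) = (qR, □, R) → □[qR]10101

The machine reaches the reject state qR and halts.

Final tape (ignoring leading/trailing blanks): 10101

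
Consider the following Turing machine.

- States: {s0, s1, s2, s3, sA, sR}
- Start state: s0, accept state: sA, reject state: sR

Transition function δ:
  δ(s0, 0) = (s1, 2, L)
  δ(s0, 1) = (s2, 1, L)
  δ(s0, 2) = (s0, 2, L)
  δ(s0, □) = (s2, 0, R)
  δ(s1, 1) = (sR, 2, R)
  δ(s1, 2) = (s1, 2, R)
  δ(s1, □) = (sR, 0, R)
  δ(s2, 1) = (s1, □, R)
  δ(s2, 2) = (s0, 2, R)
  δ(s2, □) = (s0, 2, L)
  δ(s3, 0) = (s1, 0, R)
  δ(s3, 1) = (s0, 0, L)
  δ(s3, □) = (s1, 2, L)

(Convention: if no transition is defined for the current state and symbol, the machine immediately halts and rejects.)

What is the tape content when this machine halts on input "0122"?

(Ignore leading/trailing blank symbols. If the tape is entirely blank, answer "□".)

Execution trace:
Initial: [s0]0122
Step 1: δ(s0, 0) = (s1, 2, L) → [s1]□2122
Step 2: δ(s1, □) = (sR, 0, R) → 0[sR]2122

The machine reaches the reject state sR and halts.

Final tape (ignoring leading/trailing blanks): 02122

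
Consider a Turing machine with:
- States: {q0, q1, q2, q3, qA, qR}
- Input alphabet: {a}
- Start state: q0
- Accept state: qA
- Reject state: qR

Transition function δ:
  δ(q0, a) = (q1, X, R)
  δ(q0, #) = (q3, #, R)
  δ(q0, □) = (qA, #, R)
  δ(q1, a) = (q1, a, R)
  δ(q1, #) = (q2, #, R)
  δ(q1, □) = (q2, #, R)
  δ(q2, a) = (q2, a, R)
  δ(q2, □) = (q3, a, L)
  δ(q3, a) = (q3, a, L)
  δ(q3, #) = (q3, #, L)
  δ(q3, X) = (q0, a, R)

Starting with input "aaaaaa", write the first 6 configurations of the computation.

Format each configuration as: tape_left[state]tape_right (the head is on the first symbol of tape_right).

Transitions applied:
Step 1: δ(q0, a) = (q1, X, R)
Step 2: δ(q1, a) = (q1, a, R)
Step 3: δ(q1, a) = (q1, a, R)
Step 4: δ(q1, a) = (q1, a, R)
Step 5: δ(q1, a) = (q1, a, R)

The first 6 configurations are:
[q0]aaaaaa ⊢ X[q1]aaaaa ⊢ Xa[q1]aaaa ⊢ Xaa[q1]aaa ⊢ Xaaa[q1]aa ⊢ Xaaaa[q1]a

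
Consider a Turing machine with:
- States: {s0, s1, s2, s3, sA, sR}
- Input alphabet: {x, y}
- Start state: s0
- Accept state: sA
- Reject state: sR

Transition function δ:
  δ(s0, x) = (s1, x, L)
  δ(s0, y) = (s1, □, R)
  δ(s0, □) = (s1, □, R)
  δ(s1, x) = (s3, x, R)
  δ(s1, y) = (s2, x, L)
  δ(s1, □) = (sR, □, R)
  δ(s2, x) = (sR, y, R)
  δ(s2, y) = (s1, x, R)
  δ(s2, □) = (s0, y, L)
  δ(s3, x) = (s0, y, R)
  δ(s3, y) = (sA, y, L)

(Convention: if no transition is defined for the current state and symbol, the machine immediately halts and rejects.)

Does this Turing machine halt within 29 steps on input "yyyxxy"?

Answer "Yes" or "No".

Execution trace:
Initial: [s0]yyyxxy
Step 1: δ(s0, y) = (s1, □, R) → □[s1]yyxxy
Step 2: δ(s1, y) = (s2, x, L) → [s2]□xyxxy
Step 3: δ(s2, □) = (s0, y, L) → [s0]□yxyxxy
Step 4: δ(s0, □) = (s1, □, R) → □[s1]yxyxxy
Step 5: δ(s1, y) = (s2, x, L) → [s2]□xxyxxy
Step 6: δ(s2, □) = (s0, y, L) → [s0]□yxxyxxy
Step 7: δ(s0, □) = (s1, □, R) → □[s1]yxxyxxy
Step 8: δ(s1, y) = (s2, x, L) → [s2]□xxxyxxy
Step 9: δ(s2, □) = (s0, y, L) → [s0]□yxxxyxxy
Step 10: δ(s0, □) = (s1, □, R) → □[s1]yxxxyxxy
Step 11: δ(s1, y) = (s2, x, L) → [s2]□xxxxyxxy
Step 12: δ(s2, □) = (s0, y, L) → [s0]□yxxxxyxxy
Step 13: δ(s0, □) = (s1, □, R) → □[s1]yxxxxyxxy
Step 14: δ(s1, y) = (s2, x, L) → [s2]□xxxxxyxxy
Step 15: δ(s2, □) = (s0, y, L) → [s0]□yxxxxxyxxy
Step 16: δ(s0, □) = (s1, □, R) → □[s1]yxxxxxyxxy
Step 17: δ(s1, y) = (s2, x, L) → [s2]□xxxxxxyxxy
Step 18: δ(s2, □) = (s0, y, L) → [s0]□yxxxxxxyxxy
Step 19: δ(s0, □) = (s1, □, R) → □[s1]yxxxxxxyxxy
Step 20: δ(s1, y) = (s2, x, L) → [s2]□xxxxxxxyxxy
Step 21: δ(s2, □) = (s0, y, L) → [s0]□yxxxxxxxyxxy
Step 22: δ(s0, □) = (s1, □, R) → □[s1]yxxxxxxxyxxy
Step 23: δ(s1, y) = (s2, x, L) → [s2]□xxxxxxxxyxxy
Step 24: δ(s2, □) = (s0, y, L) → [s0]□yxxxxxxxxyxxy
Step 25: δ(s0, □) = (s1, □, R) → □[s1]yxxxxxxxxyxxy
Step 26: δ(s1, y) = (s2, x, L) → [s2]□xxxxxxxxxyxxy
Step 27: δ(s2, □) = (s0, y, L) → [s0]□yxxxxxxxxxyxxy
Step 28: δ(s0, □) = (s1, □, R) → □[s1]yxxxxxxxxxyxxy
Step 29: δ(s1, y) = (s2, x, L) → [s2]□xxxxxxxxxxyxxy

The machine has not reached a halting state after 29 steps.
The machine did not halt within the 29-step bound.

Answer: No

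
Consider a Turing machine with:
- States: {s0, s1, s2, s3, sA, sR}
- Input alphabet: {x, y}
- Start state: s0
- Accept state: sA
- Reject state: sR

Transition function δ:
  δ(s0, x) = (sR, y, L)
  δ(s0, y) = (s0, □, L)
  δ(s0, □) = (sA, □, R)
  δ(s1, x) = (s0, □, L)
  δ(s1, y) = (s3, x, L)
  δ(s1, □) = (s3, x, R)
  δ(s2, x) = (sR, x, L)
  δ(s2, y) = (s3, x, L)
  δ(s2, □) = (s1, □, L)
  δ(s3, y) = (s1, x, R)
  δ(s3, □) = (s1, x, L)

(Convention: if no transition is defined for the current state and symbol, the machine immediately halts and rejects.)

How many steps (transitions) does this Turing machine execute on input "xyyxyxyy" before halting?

Execution trace:
Initial: [s0]xyyxyxyy
Step 1: δ(s0, x) = (sR, y, L) → [sR]□yyyxyxyy

The machine reaches the reject state sR and halts.

The machine executed 1 step before halting.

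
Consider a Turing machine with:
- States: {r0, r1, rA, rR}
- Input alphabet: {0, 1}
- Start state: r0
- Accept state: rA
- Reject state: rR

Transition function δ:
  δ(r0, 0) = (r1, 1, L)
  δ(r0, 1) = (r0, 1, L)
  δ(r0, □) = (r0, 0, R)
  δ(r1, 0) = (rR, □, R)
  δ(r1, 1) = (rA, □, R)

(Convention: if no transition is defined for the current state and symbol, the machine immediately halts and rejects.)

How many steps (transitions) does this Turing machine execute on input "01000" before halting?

Execution trace:
Initial: [r0]01000
Step 1: δ(r0, 0) = (r1, 1, L) → [r1]□11000

No transition is defined for δ(r1, □). By convention the machine halts and rejects.

The machine executed 1 step before halting.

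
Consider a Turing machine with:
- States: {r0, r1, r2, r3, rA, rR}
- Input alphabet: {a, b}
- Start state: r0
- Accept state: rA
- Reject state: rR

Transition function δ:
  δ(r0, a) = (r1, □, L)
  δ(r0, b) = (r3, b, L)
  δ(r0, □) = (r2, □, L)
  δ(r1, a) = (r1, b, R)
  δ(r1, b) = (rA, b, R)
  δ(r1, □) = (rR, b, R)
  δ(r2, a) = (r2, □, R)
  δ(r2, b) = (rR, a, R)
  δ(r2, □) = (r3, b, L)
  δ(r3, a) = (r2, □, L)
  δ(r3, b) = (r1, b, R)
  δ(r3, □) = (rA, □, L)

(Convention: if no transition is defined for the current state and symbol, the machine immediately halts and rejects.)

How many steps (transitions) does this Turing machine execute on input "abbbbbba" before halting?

Execution trace:
Initial: [r0]abbbbbba
Step 1: δ(r0, a) = (r1, □, L) → [r1]□□bbbbbba
Step 2: δ(r1, □) = (rR, b, R) → b[rR]□bbbbbba

The machine reaches the reject state rR and halts.

The machine executed 2 steps before halting.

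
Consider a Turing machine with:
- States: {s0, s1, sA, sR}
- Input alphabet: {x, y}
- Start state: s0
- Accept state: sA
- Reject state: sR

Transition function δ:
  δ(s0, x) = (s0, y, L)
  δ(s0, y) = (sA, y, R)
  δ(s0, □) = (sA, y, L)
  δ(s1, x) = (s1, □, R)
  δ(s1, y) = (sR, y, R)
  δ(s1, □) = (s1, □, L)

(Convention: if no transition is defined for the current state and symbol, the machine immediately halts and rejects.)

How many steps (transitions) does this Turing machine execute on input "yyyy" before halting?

Execution trace:
Initial: [s0]yyyy
Step 1: δ(s0, y) = (sA, y, R) → y[sA]yyy

The machine reaches the accept state sA and halts.

The machine executed 1 step before halting.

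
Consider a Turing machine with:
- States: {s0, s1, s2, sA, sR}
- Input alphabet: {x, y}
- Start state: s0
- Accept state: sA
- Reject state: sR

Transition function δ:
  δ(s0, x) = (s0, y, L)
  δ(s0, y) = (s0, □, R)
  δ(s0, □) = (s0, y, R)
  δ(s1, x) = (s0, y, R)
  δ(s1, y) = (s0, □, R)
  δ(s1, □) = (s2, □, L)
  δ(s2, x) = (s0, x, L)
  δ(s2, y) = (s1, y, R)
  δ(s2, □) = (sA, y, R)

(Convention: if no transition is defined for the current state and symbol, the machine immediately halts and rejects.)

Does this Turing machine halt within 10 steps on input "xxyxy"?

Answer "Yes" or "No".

Execution trace:
Initial: [s0]xxyxy
Step 1: δ(s0, x) = (s0, y, L) → [s0]□yxyxy
Step 2: δ(s0, □) = (s0, y, R) → y[s0]yxyxy
Step 3: δ(s0, y) = (s0, □, R) → y□[s0]xyxy
Step 4: δ(s0, x) = (s0, y, L) → y[s0]□yyxy
Step 5: δ(s0, □) = (s0, y, R) → yy[s0]yyxy
Step 6: δ(s0, y) = (s0, □, R) → yy□[s0]yxy
Step 7: δ(s0, y) = (s0, □, R) → yy□□[s0]xy
Step 8: δ(s0, x) = (s0, y, L) → yy□[s0]□yy
Step 9: δ(s0, □) = (s0, y, R) → yy□y[s0]yy
Step 10: δ(s0, y) = (s0, □, R) → yy□y□[s0]y

The machine has not reached a halting state after 10 steps.
The machine did not halt within the 10-step bound.

Answer: No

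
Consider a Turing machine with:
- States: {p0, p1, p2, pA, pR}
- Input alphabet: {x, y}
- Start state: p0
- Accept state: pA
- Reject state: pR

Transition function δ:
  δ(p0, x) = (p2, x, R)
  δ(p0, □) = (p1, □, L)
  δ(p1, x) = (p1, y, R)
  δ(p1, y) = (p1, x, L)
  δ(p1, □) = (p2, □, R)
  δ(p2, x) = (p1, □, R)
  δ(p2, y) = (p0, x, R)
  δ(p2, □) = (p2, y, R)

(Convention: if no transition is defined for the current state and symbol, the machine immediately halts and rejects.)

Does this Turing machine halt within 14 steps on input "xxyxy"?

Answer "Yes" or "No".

Execution trace:
Initial: [p0]xxyxy
Step 1: δ(p0, x) = (p2, x, R) → x[p2]xyxy
Step 2: δ(p2, x) = (p1, □, R) → x□[p1]yxy
Step 3: δ(p1, y) = (p1, x, L) → x[p1]□xxy
Step 4: δ(p1, □) = (p2, □, R) → x□[p2]xxy
Step 5: δ(p2, x) = (p1, □, R) → x□□[p1]xy
Step 6: δ(p1, x) = (p1, y, R) → x□□y[p1]y
Step 7: δ(p1, y) = (p1, x, L) → x□□[p1]yx
Step 8: δ(p1, y) = (p1, x, L) → x□[p1]□xx
Step 9: δ(p1, □) = (p2, □, R) → x□□[p2]xx
Step 10: δ(p2, x) = (p1, □, R) → x□□□[p1]x
Step 11: δ(p1, x) = (p1, y, R) → x□□□y[p1]□
Step 12: δ(p1, □) = (p2, □, R) → x□□□y□[p2]□
Step 13: δ(p2, □) = (p2, y, R) → x□□□y□y[p2]□
Step 14: δ(p2, □) = (p2, y, R) → x□□□y□yy[p2]□

The machine has not reached a halting state after 14 steps.
The machine did not halt within the 14-step bound.

Answer: No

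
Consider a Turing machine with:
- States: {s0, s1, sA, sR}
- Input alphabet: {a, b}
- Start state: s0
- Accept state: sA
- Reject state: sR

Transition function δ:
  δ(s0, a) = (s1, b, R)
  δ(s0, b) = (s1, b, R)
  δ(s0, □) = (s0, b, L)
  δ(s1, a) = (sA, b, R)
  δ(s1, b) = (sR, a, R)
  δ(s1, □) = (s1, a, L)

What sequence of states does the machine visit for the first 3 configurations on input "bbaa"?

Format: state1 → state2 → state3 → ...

Execution trace:
Initial: [s0]bbaa
Step 1: δ(s0, b) = (s1, b, R) → b[s1]baa
Step 2: δ(s1, b) = (sR, a, R) → ba[sR]aa

The machine reaches the reject state sR and halts.

State sequence: s0 → s1 → sR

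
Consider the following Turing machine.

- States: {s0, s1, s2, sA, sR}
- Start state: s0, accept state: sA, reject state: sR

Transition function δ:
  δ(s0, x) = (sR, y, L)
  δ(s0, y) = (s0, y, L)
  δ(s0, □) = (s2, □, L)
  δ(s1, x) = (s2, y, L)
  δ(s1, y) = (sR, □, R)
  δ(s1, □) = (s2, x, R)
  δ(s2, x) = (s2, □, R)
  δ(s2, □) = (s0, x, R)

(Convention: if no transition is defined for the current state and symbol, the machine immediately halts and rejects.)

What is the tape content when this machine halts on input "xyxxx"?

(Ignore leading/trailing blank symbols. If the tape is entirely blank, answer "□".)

Execution trace:
Initial: [s0]xyxxx
Step 1: δ(s0, x) = (sR, y, L) → [sR]□yyxxx

The machine reaches the reject state sR and halts.

Final tape (ignoring leading/trailing blanks): yyxxx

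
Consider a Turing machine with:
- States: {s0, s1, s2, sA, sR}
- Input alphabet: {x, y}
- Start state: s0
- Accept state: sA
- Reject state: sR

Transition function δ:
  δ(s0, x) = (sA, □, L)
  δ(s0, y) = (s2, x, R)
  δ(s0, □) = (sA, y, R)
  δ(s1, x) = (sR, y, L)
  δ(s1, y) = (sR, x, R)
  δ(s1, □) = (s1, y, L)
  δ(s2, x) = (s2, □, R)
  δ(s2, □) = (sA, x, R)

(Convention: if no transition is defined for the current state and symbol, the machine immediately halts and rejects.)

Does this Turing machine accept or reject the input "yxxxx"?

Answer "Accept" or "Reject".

Execution trace:
Initial: [s0]yxxxx
Step 1: δ(s0, y) = (s2, x, R) → x[s2]xxxx
Step 2: δ(s2, x) = (s2, □, R) → x□[s2]xxx
Step 3: δ(s2, x) = (s2, □, R) → x□□[s2]xx
Step 4: δ(s2, x) = (s2, □, R) → x□□□[s2]x
Step 5: δ(s2, x) = (s2, □, R) → x□□□□[s2]□
Step 6: δ(s2, □) = (sA, x, R) → x□□□□x[sA]□

The machine reaches the accept state sA and halts.

Answer: Accept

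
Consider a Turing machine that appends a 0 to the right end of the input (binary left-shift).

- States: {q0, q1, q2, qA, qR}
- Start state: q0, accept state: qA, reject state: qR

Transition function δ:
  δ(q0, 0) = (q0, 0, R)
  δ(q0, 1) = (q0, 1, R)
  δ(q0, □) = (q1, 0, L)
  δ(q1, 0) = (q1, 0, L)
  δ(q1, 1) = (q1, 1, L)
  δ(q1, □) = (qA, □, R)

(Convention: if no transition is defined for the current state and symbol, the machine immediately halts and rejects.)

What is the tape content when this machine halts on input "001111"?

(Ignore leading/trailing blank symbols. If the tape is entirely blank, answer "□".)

Execution trace:
Initial: [q0]001111
Step 1: δ(q0, 0) = (q0, 0, R) → 0[q0]01111
Step 2: δ(q0, 0) = (q0, 0, R) → 00[q0]1111
Step 3: δ(q0, 1) = (q0, 1, R) → 001[q0]111
Step 4: δ(q0, 1) = (q0, 1, R) → 0011[q0]11
Step 5: δ(q0, 1) = (q0, 1, R) → 00111[q0]1
Step 6: δ(q0, 1) = (q0, 1, R) → 001111[q0]□
Step 7: δ(q0, □) = (q1, 0, L) → 00111[q1]10
Step 8: δ(q1, 1) = (q1, 1, L) → 0011[q1]110
Step 9: δ(q1, 1) = (q1, 1, L) → 001[q1]1110
Step 10: δ(q1, 1) = (q1, 1, L) → 00[q1]11110
Step 11: δ(q1, 1) = (q1, 1, L) → 0[q1]011110
Step 12: δ(q1, 0) = (q1, 0, L) → [q1]0011110
Step 13: δ(q1, 0) = (q1, 0, L) → [q1]□0011110
Step 14: δ(q1, □) = (qA, □, R) → □[qA]0011110

The machine reaches the accept state qA and halts.

Final tape (ignoring leading/trailing blanks): 0011110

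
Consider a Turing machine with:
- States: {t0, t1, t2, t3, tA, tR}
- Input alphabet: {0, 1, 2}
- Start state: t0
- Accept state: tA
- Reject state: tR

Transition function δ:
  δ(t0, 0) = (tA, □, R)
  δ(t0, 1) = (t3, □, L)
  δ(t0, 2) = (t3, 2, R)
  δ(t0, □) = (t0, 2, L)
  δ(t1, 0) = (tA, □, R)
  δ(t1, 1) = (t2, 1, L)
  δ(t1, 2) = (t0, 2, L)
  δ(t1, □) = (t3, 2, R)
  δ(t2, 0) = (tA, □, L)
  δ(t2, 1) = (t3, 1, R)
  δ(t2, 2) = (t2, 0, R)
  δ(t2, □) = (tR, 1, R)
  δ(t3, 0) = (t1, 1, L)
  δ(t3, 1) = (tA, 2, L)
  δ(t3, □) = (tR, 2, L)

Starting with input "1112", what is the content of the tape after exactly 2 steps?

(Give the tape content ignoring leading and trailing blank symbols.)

Execution trace:
Initial: [t0]1112
Step 1: δ(t0, 1) = (t3, □, L) → [t3]□□112
Step 2: δ(t3, □) = (tR, 2, L) → [tR]□2□112

The machine reaches the reject state tR and halts.

After 2 steps, the tape (ignoring leading/trailing blanks) is: 2□112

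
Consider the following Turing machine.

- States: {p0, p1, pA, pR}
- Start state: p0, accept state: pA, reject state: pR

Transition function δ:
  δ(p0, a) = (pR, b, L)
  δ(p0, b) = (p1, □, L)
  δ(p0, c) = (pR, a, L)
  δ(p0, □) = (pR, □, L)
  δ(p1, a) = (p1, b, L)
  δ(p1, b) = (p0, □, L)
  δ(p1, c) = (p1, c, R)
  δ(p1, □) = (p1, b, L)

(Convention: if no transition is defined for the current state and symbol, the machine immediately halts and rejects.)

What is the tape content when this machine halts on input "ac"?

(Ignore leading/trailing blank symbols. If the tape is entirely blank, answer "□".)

Execution trace:
Initial: [p0]ac
Step 1: δ(p0, a) = (pR, b, L) → [pR]□bc

The machine reaches the reject state pR and halts.

Final tape (ignoring leading/trailing blanks): bc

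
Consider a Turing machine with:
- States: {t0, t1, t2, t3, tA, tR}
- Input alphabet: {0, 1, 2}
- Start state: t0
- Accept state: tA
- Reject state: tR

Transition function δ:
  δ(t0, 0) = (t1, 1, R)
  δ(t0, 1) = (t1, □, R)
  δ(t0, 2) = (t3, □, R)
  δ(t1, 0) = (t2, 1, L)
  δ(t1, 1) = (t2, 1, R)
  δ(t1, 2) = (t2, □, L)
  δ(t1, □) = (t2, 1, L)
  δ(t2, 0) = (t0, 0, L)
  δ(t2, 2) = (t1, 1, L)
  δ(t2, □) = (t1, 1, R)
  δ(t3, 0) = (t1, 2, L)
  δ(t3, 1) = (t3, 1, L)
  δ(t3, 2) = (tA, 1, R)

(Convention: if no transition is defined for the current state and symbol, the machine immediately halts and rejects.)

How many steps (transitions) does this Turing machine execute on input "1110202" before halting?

Execution trace:
Initial: [t0]1110202
Step 1: δ(t0, 1) = (t1, □, R) → □[t1]110202
Step 2: δ(t1, 1) = (t2, 1, R) → □1[t2]10202

No transition is defined for δ(t2, 1). By convention the machine halts and rejects.

The machine executed 2 steps before halting.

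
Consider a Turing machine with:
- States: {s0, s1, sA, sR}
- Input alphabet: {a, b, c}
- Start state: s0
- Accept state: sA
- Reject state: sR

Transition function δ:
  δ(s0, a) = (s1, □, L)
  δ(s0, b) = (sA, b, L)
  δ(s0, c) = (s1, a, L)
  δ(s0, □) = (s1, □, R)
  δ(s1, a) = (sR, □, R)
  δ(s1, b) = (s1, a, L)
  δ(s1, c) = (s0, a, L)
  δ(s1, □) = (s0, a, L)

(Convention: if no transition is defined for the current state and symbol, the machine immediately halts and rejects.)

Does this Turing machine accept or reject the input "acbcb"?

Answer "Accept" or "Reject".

Execution trace:
Initial: [s0]acbcb
Step 1: δ(s0, a) = (s1, □, L) → [s1]□□cbcb
Step 2: δ(s1, □) = (s0, a, L) → [s0]□a□cbcb
Step 3: δ(s0, □) = (s1, □, R) → □[s1]a□cbcb
Step 4: δ(s1, a) = (sR, □, R) → □□[sR]□cbcb

The machine reaches the reject state sR and halts.

Answer: Reject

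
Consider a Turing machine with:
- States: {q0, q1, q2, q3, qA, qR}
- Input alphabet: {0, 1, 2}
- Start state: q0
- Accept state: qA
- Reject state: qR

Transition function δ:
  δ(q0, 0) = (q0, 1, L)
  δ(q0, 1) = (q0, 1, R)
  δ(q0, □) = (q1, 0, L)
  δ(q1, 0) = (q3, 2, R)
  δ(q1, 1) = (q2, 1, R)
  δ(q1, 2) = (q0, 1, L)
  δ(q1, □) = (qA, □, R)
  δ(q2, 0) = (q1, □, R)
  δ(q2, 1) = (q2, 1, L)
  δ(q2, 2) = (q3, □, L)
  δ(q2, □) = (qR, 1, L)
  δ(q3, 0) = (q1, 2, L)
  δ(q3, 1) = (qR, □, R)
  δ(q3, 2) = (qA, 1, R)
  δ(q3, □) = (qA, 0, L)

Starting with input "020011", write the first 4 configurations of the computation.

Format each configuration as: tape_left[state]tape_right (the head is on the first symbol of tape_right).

Transitions applied:
Step 1: δ(q0, 0) = (q0, 1, L)
Step 2: δ(q0, □) = (q1, 0, L)
Step 3: δ(q1, □) = (qA, □, R)

The first 4 configurations are:
[q0]020011 ⊢ [q0]□120011 ⊢ [q1]□0120011 ⊢ □[qA]0120011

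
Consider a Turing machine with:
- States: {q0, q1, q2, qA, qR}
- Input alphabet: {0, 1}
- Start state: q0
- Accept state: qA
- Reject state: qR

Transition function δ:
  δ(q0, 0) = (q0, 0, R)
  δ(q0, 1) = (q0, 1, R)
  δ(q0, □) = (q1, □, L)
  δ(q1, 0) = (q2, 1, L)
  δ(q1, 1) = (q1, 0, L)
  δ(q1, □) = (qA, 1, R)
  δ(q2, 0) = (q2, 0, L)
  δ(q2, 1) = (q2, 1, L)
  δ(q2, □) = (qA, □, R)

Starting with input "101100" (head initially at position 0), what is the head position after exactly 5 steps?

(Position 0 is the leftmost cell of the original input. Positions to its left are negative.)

Execution trace (head position shown):
Step 0: [q0]101100  (head at position 0)
Step 1: move right → 1[q0]01100  (head at position 1)
Step 2: move right → 10[q0]1100  (head at position 2)
Step 3: move right → 101[q0]100  (head at position 3)
Step 4: move right → 1011[q0]00  (head at position 4)
Step 5: move right → 10110[q0]0  (head at position 5)

After 5 steps, the head is at position 5.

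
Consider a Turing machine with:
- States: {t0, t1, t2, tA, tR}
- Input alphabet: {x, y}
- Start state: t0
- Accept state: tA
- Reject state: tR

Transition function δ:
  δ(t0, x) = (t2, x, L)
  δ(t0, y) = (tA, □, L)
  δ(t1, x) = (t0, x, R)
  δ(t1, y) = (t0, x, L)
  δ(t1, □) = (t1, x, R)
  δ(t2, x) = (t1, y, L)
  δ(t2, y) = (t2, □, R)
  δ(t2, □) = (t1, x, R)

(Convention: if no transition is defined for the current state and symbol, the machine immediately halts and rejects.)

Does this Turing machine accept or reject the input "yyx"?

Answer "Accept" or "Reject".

Execution trace:
Initial: [t0]yyx
Step 1: δ(t0, y) = (tA, □, L) → [tA]□□yx

The machine reaches the accept state tA and halts.

Answer: Accept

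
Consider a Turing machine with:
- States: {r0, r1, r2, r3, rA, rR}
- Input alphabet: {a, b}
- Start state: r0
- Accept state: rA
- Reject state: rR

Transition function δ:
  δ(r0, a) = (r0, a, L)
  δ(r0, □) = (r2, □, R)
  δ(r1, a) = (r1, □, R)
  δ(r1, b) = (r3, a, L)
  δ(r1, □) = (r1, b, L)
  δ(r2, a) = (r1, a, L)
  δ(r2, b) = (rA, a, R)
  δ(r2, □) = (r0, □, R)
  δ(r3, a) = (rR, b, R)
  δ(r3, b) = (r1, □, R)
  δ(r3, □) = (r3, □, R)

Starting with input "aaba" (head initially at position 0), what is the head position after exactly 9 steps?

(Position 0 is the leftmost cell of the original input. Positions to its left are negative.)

Execution trace (head position shown):
Step 0: [r0]aaba  (head at position 0)
Step 1: move left → [r0]□aaba  (head at position -1)
Step 2: move right → □[r2]aaba  (head at position 0)
Step 3: move left → [r1]□aaba  (head at position -1)
Step 4: move left → [r1]□baaba  (head at position -2)
Step 5: move left → [r1]□bbaaba  (head at position -3)
Step 6: move left → [r1]□bbbaaba  (head at position -4)
Step 7: move left → [r1]□bbbbaaba  (head at position -5)
Step 8: move left → [r1]□bbbbbaaba  (head at position -6)
Step 9: move left → [r1]□bbbbbbaaba  (head at position -7)

After 9 steps, the head is at position -7.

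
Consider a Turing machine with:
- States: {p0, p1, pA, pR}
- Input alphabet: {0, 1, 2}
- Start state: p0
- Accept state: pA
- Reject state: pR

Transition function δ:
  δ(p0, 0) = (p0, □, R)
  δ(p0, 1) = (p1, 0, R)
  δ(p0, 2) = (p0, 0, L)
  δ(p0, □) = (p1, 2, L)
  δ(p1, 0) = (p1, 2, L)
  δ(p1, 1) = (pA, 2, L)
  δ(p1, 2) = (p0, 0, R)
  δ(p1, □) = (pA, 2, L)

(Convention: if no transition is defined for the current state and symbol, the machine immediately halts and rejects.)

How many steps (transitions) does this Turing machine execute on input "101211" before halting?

Execution trace:
Initial: [p0]101211
Step 1: δ(p0, 1) = (p1, 0, R) → 0[p1]01211
Step 2: δ(p1, 0) = (p1, 2, L) → [p1]021211
Step 3: δ(p1, 0) = (p1, 2, L) → [p1]□221211
Step 4: δ(p1, □) = (pA, 2, L) → [pA]□2221211

The machine reaches the accept state pA and halts.

The machine executed 4 steps before halting.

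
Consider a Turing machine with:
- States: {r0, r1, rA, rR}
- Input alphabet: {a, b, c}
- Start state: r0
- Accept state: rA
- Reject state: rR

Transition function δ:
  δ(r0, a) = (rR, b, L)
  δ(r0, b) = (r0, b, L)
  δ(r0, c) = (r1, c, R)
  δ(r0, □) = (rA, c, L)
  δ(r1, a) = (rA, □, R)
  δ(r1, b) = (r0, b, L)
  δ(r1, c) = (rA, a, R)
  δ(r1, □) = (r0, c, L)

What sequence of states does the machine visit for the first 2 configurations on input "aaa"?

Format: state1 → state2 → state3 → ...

Execution trace:
Initial: [r0]aaa
Step 1: δ(r0, a) = (rR, b, L) → [rR]□baa

The machine reaches the reject state rR and halts.

State sequence: r0 → rR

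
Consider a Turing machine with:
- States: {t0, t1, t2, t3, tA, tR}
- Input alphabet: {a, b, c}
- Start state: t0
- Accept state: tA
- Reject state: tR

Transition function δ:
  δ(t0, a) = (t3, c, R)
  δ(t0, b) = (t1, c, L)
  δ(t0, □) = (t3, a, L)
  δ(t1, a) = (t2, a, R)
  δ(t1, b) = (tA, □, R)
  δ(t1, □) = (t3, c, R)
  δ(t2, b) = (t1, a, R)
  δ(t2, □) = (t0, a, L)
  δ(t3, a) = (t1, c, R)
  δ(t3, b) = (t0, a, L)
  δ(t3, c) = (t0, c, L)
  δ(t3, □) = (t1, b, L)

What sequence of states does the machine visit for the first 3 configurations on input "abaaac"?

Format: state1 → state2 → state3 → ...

Execution trace:
Initial: [t0]abaaac
Step 1: δ(t0, a) = (t3, c, R) → c[t3]baaac
Step 2: δ(t3, b) = (t0, a, L) → [t0]caaaac

No transition is defined for δ(t0, c). By convention the machine halts and rejects.

State sequence: t0 → t3 → t0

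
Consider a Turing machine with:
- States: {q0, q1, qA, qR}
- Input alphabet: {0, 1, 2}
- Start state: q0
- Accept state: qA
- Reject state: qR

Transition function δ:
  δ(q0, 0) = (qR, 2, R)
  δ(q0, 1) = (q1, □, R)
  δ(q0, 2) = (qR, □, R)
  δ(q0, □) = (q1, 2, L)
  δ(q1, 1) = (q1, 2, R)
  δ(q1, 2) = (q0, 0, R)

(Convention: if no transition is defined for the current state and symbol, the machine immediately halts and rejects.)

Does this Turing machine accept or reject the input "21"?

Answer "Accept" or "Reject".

Execution trace:
Initial: [q0]21
Step 1: δ(q0, 2) = (qR, □, R) → □[qR]1

The machine reaches the reject state qR and halts.

Answer: Reject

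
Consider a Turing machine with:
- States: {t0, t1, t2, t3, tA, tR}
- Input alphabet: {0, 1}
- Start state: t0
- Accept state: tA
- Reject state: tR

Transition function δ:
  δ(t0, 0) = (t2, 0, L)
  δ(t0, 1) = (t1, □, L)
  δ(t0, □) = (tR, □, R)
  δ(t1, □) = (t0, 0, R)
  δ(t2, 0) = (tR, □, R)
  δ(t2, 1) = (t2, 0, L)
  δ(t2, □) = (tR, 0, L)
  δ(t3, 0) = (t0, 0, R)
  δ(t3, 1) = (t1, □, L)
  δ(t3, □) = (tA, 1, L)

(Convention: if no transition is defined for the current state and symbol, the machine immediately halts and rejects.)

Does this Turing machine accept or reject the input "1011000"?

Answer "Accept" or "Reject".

Execution trace:
Initial: [t0]1011000
Step 1: δ(t0, 1) = (t1, □, L) → [t1]□□011000
Step 2: δ(t1, □) = (t0, 0, R) → 0[t0]□011000
Step 3: δ(t0, □) = (tR, □, R) → 0□[tR]011000

The machine reaches the reject state tR and halts.

Answer: Reject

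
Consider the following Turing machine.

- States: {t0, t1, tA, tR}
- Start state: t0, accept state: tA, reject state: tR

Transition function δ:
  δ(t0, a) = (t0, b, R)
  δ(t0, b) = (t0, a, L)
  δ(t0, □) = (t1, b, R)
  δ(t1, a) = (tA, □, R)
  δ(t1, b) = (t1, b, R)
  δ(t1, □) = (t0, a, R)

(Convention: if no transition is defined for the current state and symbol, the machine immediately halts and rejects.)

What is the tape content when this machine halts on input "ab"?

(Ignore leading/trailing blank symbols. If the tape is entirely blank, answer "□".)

Execution trace:
Initial: [t0]ab
Step 1: δ(t0, a) = (t0, b, R) → b[t0]b
Step 2: δ(t0, b) = (t0, a, L) → [t0]ba
Step 3: δ(t0, b) = (t0, a, L) → [t0]□aa
Step 4: δ(t0, □) = (t1, b, R) → b[t1]aa
Step 5: δ(t1, a) = (tA, □, R) → b□[tA]a

The machine reaches the accept state tA and halts.

Final tape (ignoring leading/trailing blanks): b□a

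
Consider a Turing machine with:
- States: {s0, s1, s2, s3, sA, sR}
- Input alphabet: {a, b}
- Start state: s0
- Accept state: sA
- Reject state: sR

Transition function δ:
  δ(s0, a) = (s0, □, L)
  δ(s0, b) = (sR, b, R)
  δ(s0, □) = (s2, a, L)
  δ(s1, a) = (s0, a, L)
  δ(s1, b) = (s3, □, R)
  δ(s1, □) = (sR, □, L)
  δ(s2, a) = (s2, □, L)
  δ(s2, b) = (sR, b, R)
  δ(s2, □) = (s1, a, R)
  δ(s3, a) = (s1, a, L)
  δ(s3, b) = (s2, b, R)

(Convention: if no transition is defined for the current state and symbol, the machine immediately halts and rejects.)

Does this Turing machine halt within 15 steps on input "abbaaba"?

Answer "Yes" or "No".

Execution trace:
Initial: [s0]abbaaba
Step 1: δ(s0, a) = (s0, □, L) → [s0]□□bbaaba
Step 2: δ(s0, □) = (s2, a, L) → [s2]□a□bbaaba
Step 3: δ(s2, □) = (s1, a, R) → a[s1]a□bbaaba
Step 4: δ(s1, a) = (s0, a, L) → [s0]aa□bbaaba
Step 5: δ(s0, a) = (s0, □, L) → [s0]□□a□bbaaba
Step 6: δ(s0, □) = (s2, a, L) → [s2]□a□a□bbaaba
Step 7: δ(s2, □) = (s1, a, R) → a[s1]a□a□bbaaba
Step 8: δ(s1, a) = (s0, a, L) → [s0]aa□a□bbaaba
Step 9: δ(s0, a) = (s0, □, L) → [s0]□□a□a□bbaaba
Step 10: δ(s0, □) = (s2, a, L) → [s2]□a□a□a□bbaaba
Step 11: δ(s2, □) = (s1, a, R) → a[s1]a□a□a□bbaaba
Step 12: δ(s1, a) = (s0, a, L) → [s0]aa□a□a□bbaaba
Step 13: δ(s0, a) = (s0, □, L) → [s0]□□a□a□a□bbaaba
Step 14: δ(s0, □) = (s2, a, L) → [s2]□a□a□a□a□bbaaba
Step 15: δ(s2, □) = (s1, a, R) → a[s1]a□a□a□a□bbaaba

The machine has not reached a halting state after 15 steps.
The machine did not halt within the 15-step bound.

Answer: No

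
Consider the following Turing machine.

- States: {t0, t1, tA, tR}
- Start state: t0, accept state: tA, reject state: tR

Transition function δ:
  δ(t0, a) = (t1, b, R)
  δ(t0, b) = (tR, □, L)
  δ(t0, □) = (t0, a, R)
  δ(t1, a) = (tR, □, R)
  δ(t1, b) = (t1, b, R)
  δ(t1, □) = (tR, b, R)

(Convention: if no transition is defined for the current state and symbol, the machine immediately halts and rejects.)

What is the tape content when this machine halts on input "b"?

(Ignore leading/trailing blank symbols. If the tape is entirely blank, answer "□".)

Execution trace:
Initial: [t0]b
Step 1: δ(t0, b) = (tR, □, L) → [tR]□□

The machine reaches the reject state tR and halts.

Final tape (ignoring leading/trailing blanks): □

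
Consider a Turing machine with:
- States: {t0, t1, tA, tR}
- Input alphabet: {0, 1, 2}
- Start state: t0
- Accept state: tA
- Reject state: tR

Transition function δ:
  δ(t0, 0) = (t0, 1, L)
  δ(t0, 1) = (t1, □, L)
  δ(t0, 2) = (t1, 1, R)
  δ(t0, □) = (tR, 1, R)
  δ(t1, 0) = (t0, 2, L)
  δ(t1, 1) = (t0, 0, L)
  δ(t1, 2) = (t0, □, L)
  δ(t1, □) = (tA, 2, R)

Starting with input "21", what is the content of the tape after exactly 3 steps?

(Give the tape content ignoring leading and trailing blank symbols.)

Execution trace:
Initial: [t0]21
Step 1: δ(t0, 2) = (t1, 1, R) → 1[t1]1
Step 2: δ(t1, 1) = (t0, 0, L) → [t0]10
Step 3: δ(t0, 1) = (t1, □, L) → [t1]□□0

After 3 steps, the tape (ignoring leading/trailing blanks) is: 0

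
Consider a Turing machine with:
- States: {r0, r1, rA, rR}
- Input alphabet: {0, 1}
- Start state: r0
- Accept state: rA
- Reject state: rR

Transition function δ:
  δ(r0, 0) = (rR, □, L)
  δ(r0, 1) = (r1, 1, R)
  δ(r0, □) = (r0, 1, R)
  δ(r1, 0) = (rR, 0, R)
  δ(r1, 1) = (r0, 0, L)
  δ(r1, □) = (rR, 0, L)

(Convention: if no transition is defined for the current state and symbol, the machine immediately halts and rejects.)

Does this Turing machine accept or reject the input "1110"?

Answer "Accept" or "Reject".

Execution trace:
Initial: [r0]1110
Step 1: δ(r0, 1) = (r1, 1, R) → 1[r1]110
Step 2: δ(r1, 1) = (r0, 0, L) → [r0]1010
Step 3: δ(r0, 1) = (r1, 1, R) → 1[r1]010
Step 4: δ(r1, 0) = (rR, 0, R) → 10[rR]10

The machine reaches the reject state rR and halts.

Answer: Reject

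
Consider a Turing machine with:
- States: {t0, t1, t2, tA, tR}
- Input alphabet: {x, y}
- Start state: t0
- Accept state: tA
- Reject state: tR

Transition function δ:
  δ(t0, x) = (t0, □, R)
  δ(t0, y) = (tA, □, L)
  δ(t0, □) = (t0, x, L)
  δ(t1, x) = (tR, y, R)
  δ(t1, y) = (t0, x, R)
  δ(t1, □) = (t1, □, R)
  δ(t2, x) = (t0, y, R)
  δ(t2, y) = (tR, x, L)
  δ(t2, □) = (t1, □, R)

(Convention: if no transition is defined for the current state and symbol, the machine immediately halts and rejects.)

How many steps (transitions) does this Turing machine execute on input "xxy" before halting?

Execution trace:
Initial: [t0]xxy
Step 1: δ(t0, x) = (t0, □, R) → □[t0]xy
Step 2: δ(t0, x) = (t0, □, R) → □□[t0]y
Step 3: δ(t0, y) = (tA, □, L) → □[tA]□□

The machine reaches the accept state tA and halts.

The machine executed 3 steps before halting.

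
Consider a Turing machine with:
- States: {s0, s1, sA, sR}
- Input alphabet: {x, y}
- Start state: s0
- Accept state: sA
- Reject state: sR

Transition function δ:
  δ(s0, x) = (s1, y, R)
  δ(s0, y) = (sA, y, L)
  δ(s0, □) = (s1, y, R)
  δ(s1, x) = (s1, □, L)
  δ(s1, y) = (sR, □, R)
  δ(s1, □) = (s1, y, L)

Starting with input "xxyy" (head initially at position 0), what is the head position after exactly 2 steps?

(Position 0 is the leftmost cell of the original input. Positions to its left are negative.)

Execution trace (head position shown):
Step 0: [s0]xxyy  (head at position 0)
Step 1: move right → y[s1]xyy  (head at position 1)
Step 2: move left → [s1]y□yy  (head at position 0)

After 2 steps, the head is at position 0.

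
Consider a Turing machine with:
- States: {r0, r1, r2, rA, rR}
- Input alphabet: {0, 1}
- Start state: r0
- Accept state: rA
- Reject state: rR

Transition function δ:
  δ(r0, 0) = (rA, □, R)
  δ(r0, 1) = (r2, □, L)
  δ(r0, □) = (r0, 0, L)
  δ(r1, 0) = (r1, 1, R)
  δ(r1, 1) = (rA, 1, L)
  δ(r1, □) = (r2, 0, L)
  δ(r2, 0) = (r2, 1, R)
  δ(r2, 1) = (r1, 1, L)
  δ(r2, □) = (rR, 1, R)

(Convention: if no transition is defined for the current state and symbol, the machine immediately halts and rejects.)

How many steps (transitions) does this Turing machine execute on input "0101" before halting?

Execution trace:
Initial: [r0]0101
Step 1: δ(r0, 0) = (rA, □, R) → □[rA]101

The machine reaches the accept state rA and halts.

The machine executed 1 step before halting.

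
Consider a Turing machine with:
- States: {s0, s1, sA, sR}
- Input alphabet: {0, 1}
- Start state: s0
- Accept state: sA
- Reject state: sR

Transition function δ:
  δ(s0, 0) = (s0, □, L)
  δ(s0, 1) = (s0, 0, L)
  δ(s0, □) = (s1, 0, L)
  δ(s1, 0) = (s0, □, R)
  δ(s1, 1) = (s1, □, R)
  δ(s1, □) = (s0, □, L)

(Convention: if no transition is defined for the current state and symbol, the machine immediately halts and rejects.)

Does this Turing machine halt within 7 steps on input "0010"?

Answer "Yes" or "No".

Execution trace:
Initial: [s0]0010
Step 1: δ(s0, 0) = (s0, □, L) → [s0]□□010
Step 2: δ(s0, □) = (s1, 0, L) → [s1]□0□010
Step 3: δ(s1, □) = (s0, □, L) → [s0]□□0□010
Step 4: δ(s0, □) = (s1, 0, L) → [s1]□0□0□010
Step 5: δ(s1, □) = (s0, □, L) → [s0]□□0□0□010
Step 6: δ(s0, □) = (s1, 0, L) → [s1]□0□0□0□010
Step 7: δ(s1, □) = (s0, □, L) → [s0]□□0□0□0□010

The machine has not reached a halting state after 7 steps.
The machine did not halt within the 7-step bound.

Answer: No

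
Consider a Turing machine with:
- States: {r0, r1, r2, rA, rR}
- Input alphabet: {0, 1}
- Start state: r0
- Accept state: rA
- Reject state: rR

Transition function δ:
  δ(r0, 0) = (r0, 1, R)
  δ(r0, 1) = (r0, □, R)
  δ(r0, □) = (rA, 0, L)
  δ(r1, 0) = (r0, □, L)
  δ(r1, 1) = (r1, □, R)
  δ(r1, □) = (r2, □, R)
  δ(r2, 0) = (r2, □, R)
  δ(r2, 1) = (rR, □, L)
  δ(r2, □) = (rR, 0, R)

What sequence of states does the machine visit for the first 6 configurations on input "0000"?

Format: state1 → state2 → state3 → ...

Execution trace:
Initial: [r0]0000
Step 1: δ(r0, 0) = (r0, 1, R) → 1[r0]000
Step 2: δ(r0, 0) = (r0, 1, R) → 11[r0]00
Step 3: δ(r0, 0) = (r0, 1, R) → 111[r0]0
Step 4: δ(r0, 0) = (r0, 1, R) → 1111[r0]□
Step 5: δ(r0, □) = (rA, 0, L) → 111[rA]10

The machine reaches the accept state rA and halts.

State sequence: r0 → r0 → r0 → r0 → r0 → rA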